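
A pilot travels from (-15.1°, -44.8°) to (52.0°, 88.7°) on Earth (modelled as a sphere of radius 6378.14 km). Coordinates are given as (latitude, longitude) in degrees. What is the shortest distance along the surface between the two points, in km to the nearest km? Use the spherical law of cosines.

With latitudes φ₁ = -15.100°, φ₂ = 52.000° and longitude difference Δλ = 133.500°:
cos c = sin φ₁ sin φ₂ + cos φ₁ cos φ₂ cos Δλ = (-0.2605)(0.7880) + (0.9655)(0.6157)(-0.6884) = -0.61444,
so c = arccos(-0.61444) = 2.23247 rad.
Distance = R·c = 6378.14 × 2.2325 ≈ 14239 km.

14239 km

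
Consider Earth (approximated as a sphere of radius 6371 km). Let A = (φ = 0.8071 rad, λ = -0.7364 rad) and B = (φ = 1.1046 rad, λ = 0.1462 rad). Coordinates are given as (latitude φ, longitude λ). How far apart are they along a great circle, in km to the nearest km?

3623 km

Let φ₁ = 0.8071 rad, φ₂ = 1.1046 rad, and Δλ = 0.8826 rad.
cos c = sin φ₁ sin φ₂ + cos φ₁ cos φ₂ cos Δλ = (0.7223)(0.8933) + (0.6916)(0.4495)(0.6351) = 0.84265,
so c = arccos(0.84265) = 0.56861 rad.
Distance = R·c = 6371 × 0.5686 ≈ 3623 km.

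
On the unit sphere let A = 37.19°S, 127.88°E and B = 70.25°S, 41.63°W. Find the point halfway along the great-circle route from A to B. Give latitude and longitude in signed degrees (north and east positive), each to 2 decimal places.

-73.14°, 120.33°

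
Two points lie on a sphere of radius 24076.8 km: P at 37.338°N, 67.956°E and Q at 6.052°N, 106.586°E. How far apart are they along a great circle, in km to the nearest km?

19764 km

In radians: φ₁ = 0.6517, φ₂ = 0.1056, Δλ = 38.630° = 0.6742 rad.
cos c = sin φ₁ sin φ₂ + cos φ₁ cos φ₂ cos Δλ = (0.6065)(0.1054) + (0.7951)(0.9944)(0.7812) = 0.68159,
so c = arccos(0.68159) = 0.82086 rad.
Distance = R·c = 24076.8 × 0.8209 ≈ 19764 km.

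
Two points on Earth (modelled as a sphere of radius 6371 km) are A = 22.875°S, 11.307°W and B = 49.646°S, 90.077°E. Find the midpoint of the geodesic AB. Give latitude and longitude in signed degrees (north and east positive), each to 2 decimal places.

-48.55°, 27.35°

Central angle δ = 1.3914 rad. Interpolating on the sphere with fraction f = 0.5:
P = [sin((1−f)δ)·A + sin(fδ)·B] / sin δ = 0.6514·A + 0.6514·B in Cartesian coordinates,
giving P = (0.5879, 0.3041, -0.7496), i.e. latitude -48.55°, longitude 27.35°.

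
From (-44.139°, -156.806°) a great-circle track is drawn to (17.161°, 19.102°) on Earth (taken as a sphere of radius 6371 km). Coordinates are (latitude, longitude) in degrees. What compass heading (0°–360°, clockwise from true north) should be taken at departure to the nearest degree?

Δλ = 175.908° = 3.0702 rad.
y = sin Δλ · cos φ₂ = (0.0714)(0.9555) = 0.0682
x = cos φ₁ sin φ₂ − sin φ₁ cos φ₂ cos Δλ = (0.7177)(0.2951) − (-0.6964)(0.9555)(-0.9975) = -0.4520
θ = atan2(y, x) = 171.42°, so the bearing is 171°.

171°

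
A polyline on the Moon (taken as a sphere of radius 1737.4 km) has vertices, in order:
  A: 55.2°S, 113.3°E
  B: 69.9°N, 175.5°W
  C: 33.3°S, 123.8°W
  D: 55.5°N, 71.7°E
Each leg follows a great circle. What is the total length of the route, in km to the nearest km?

12133 km

Leg A→B: central angle 2.3574 rad, distance 4095.7 km.
Leg B→C: central angle 1.9151 rad, distance 3327.3 km.
Leg C→D: central angle 2.7108 rad, distance 4709.8 km.
Total: 4095.7 + 3327.3 + 4709.8 ≈ 12133 km.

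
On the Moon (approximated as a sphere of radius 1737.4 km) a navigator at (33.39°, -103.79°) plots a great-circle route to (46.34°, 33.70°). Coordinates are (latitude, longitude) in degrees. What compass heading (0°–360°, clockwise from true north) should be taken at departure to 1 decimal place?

27.8°

Δλ = 137.490° = 2.3997 rad.
y = sin Δλ · cos φ₂ = (0.6757)(0.6904) = 0.4665
x = cos φ₁ sin φ₂ − sin φ₁ cos φ₂ cos Δλ = (0.8349)(0.7234) − (0.5503)(0.6904)(-0.7372) = 0.8841
θ = atan2(y, x) = 27.82°, so the bearing is 27.8°.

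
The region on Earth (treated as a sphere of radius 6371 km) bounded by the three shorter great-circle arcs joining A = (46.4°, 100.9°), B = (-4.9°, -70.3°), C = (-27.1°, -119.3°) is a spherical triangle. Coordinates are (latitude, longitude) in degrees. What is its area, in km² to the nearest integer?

111386590 km²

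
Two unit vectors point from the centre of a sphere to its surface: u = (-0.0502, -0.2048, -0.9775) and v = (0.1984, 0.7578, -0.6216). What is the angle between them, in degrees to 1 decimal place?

63.7°

u·v = 0.4425; |u| = 1.0000, |v| = 1.0000.
cos θ = (u·v)/(|u||v|) = 0.4425, so θ = 63.7°.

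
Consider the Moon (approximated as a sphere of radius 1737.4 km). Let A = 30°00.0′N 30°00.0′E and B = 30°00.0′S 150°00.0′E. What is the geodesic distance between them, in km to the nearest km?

3902 km

With latitudes φ₁ = 30.000°, φ₂ = -30.000° and longitude difference Δλ = 120.000°:
cos c = sin φ₁ sin φ₂ + cos φ₁ cos φ₂ cos Δλ = (0.5000)(-0.5000) + (0.8660)(0.8660)(-0.5000) = -0.62500,
so c = arccos(-0.62500) = 2.24593 rad.
Distance = R·c = 1737.4 × 2.2459 ≈ 3902 km.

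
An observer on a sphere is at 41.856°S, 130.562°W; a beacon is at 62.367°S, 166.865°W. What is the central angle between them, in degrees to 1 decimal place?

With latitudes φ₁ = -41.856°, φ₂ = -62.367° and longitude difference Δλ = -36.303°:
cos c = sin φ₁ sin φ₂ + cos φ₁ cos φ₂ cos Δλ = (-0.6673)(-0.8859) + (0.7448)(0.4638)(0.8059) = 0.86955,
so c = arccos(0.86955) = 0.51650 rad.
So the angular separation is 29.6°.

29.6°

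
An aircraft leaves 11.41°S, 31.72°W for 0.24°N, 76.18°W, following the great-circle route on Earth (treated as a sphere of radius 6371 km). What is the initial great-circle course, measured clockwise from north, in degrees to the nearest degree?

With φ₁ = -0.1991, φ₂ = 0.0042, Δλ = -0.7760 rad, the forward-azimuth formula gives
θ = atan2( sin Δλ cos φ₂ , cos φ₁ sin φ₂ − sin φ₁ cos φ₂ cos Δλ ) = atan2(-0.7004, 0.1453) = -78.28°.
Adding 360° brings this into [0°, 360°): 282°.

282°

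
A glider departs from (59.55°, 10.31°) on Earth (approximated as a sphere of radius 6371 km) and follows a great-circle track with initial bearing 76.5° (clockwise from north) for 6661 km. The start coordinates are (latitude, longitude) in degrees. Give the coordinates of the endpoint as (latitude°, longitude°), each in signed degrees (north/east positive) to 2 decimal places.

32.32°, 94.88°

Angular distance δ = d/R = 6661/6371 = 1.04552 rad; initial bearing θ = 1.3352 rad.
sin φ₂ = sin φ₁ cos δ + cos φ₁ sin δ cos θ = (0.8621)(0.5015) + (0.5068)(0.8652)(0.2334) = 0.5346, so φ₂ = 32.32°.
Δλ = atan2(sin θ sin δ cos φ₁, cos δ − sin φ₁ sin φ₂) = atan2(0.4263, 0.0406) = 84.567°.
λ₂ = 10.310° + 84.567° = 94.88°.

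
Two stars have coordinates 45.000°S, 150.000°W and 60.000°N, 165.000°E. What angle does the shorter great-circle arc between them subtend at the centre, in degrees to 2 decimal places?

111.25°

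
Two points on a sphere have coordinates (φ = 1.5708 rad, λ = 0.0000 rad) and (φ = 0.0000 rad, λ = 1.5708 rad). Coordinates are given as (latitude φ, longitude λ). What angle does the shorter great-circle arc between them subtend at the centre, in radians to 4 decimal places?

With latitudes φ₁ = 90.000°, φ₂ = 0.000° and longitude difference Δλ = 90.000°:
cos c = sin φ₁ sin φ₂ + cos φ₁ cos φ₂ cos Δλ = (1.0000)(0.0000) + (-0.0000)(1.0000)(-0.0000) = 0.00000,
so c = arccos(0.00000) = 1.57080 rad.
So the angular separation is 1.5708 rad.

1.5708 rad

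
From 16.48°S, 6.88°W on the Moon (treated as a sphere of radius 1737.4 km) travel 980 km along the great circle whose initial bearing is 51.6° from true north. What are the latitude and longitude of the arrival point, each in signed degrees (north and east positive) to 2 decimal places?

4.51°, 17.97°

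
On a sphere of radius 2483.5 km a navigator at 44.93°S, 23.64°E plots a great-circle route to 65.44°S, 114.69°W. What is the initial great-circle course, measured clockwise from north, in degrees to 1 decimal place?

197.8°

Δλ = -138.330° = -2.4143 rad.
y = sin Δλ · cos φ₂ = (-0.6648)(0.4156) = -0.2763
x = cos φ₁ sin φ₂ − sin φ₁ cos φ₂ cos Δλ = (0.7080)(-0.9095) − (-0.7062)(0.4156)(-0.7470) = -0.8632
θ = atan2(y, x) = -162.25°; adding 360° gives 197.8°.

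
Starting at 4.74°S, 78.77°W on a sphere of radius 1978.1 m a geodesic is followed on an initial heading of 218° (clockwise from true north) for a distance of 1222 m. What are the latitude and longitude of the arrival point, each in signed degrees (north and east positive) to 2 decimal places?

-31.48°, -103.49°

Angular distance δ = d/R = 1222/1978.1 = 0.61776 rad; initial bearing θ = 3.8048 rad.
sin φ₂ = sin φ₁ cos δ + cos φ₁ sin δ cos θ = (-0.0826)(0.8152) + (0.9966)(0.5792)(-0.7880) = -0.5222, so φ₂ = -31.48°.
Δλ = atan2(sin θ sin δ cos φ₁, cos δ − sin φ₁ sin φ₂) = atan2(-0.3554, 0.7720) = -24.718°.
λ₂ = -78.770° − 24.718° = -103.49°.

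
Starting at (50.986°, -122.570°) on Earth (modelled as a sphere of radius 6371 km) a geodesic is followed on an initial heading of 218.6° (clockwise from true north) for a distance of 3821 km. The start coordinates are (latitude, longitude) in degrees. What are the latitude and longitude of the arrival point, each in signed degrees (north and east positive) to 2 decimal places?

21.33°, -144.78°

Angular distance δ = d/R = 3821/6371 = 0.59975 rad; initial bearing θ = 3.8153 rad.
sin φ₂ = sin φ₁ cos δ + cos φ₁ sin δ cos θ = (0.7770)(0.8255) + (0.6295)(0.5644)(-0.7815) = 0.3637, so φ₂ = 21.33°.
Δλ = atan2(sin θ sin δ cos φ₁, cos δ − sin φ₁ sin φ₂) = atan2(-0.2217, 0.5429) = -22.212°.
λ₂ = -122.570° − 22.212° = -144.78°.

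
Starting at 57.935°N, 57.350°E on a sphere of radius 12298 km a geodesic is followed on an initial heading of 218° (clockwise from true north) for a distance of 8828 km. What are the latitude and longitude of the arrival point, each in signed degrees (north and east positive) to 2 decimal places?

21.29°, 31.59°

Angular distance δ = d/R = 8828/12298 = 0.71784 rad; initial bearing θ = 3.8048 rad.
sin φ₂ = sin φ₁ cos δ + cos φ₁ sin δ cos θ = (0.8474)(0.7532) + (0.5309)(0.6578)(-0.7880) = 0.3632, so φ₂ = 21.29°.
Δλ = atan2(sin θ sin δ cos φ₁, cos δ − sin φ₁ sin φ₂) = atan2(-0.2150, 0.4455) = -25.762°.
λ₂ = 57.350° − 25.762° = 31.59°.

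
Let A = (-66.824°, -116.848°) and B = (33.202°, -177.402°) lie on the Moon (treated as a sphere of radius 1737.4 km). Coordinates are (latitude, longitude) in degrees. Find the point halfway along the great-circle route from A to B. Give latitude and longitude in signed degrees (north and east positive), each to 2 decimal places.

-18.90°, -159.00°

Central angle δ = 1.9193 rad. Interpolating on the sphere with fraction f = 0.5:
P = [sin((1−f)δ)·A + sin(fδ)·B] / sin δ = 0.8714·A + 0.8714·B in Cartesian coordinates,
giving P = (-0.8833, -0.3390, -0.3239), i.e. latitude -18.90°, longitude -159.00°.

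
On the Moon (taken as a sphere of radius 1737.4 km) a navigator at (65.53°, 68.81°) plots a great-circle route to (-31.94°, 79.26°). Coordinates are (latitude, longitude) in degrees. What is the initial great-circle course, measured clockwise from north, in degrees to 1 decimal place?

171.1°

With φ₁ = 1.1437, φ₂ = -0.5575, Δλ = 0.1824 rad, the forward-azimuth formula gives
θ = atan2( sin Δλ cos φ₂ , cos φ₁ sin φ₂ − sin φ₁ cos φ₂ cos Δλ ) = atan2(0.1539, -0.9787) = 171.06°.
So the initial bearing is 171.1°.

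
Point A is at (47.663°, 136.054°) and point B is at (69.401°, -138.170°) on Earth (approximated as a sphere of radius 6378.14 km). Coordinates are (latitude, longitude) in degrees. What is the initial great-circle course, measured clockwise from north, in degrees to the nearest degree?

Δλ = 85.776° = 1.4971 rad.
y = sin Δλ · cos φ₂ = (0.9973)(0.3518) = 0.3509
x = cos φ₁ sin φ₂ − sin φ₁ cos φ₂ cos Δλ = (0.6735)(0.9361) − (0.7392)(0.3518)(0.0737) = 0.6113
θ = atan2(y, x) = 29.86°, so the bearing is 30°.

30°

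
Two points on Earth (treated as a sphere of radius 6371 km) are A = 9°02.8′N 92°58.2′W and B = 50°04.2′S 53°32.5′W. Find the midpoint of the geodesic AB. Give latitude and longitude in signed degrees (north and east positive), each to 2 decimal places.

The central angle between A and B is δ = 1.1928 rad.
With f = 0.5, the slerp weights are sin((1−f)δ)/sin δ = 0.6043 and sin(fδ)/sin δ = 0.6043.
Weighted sum of the unit vectors: (0.6043)·(-0.0512,-0.9862,0.1572) + (0.6043)·(0.3814,-0.5162,-0.7668) = (0.1996, -0.9080, -0.3684).
Converting back: φ = atan2(z, √(x²+y²)) = -21.62°, λ = atan2(y, x) = -77.60°.

-21.62°, -77.60°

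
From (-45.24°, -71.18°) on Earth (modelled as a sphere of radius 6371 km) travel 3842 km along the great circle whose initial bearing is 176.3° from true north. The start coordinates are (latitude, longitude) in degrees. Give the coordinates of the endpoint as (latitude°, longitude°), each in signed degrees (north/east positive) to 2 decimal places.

Angular distance δ = d/R = 3842/6371 = 0.60305 rad; initial bearing θ = 3.0770 rad.
sin φ₂ = sin φ₁ cos δ + cos φ₁ sin δ cos θ = (-0.7101)(0.8236) + (0.7041)(0.5672)(-0.9979) = -0.9833, so φ₂ = -79.53°.
Δλ = atan2(sin θ sin δ cos φ₁, cos δ − sin φ₁ sin φ₂) = atan2(0.0258, 0.1254) = 11.615°.
λ₂ = -71.180° + 11.615° = -59.56°.

-79.53°, -59.56°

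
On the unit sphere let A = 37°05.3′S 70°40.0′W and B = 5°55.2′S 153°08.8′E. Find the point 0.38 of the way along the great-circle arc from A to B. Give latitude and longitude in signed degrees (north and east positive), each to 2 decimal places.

-49.72°, -133.39°

The central angle between A and B is δ = 2.1064 rad.
With f = 0.38, the slerp weights are sin((1−f)δ)/sin δ = 1.1223 and sin(fδ)/sin δ = 0.8345.
Weighted sum of the unit vectors: (1.1223)·(0.2641,-0.7527,-0.6030) + (0.8345)·(-0.8874,0.4493,-0.1031) = (-0.4442, -0.4698, -0.7629).
Converting back: φ = atan2(z, √(x²+y²)) = -49.72°, λ = atan2(y, x) = -133.39°.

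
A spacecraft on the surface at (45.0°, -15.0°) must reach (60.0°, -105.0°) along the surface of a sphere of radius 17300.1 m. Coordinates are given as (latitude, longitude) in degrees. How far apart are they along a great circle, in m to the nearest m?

15773 m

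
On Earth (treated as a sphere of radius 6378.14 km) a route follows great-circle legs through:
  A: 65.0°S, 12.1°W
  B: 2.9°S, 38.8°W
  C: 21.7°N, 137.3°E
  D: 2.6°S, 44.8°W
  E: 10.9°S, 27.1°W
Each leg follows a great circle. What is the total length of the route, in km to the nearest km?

Leg A→B: central angle 1.1341 rad, distance 7233.6 km.
Leg B→C: central angle 2.8069 rad, distance 17902.6 km.
Leg C→D: central angle 2.8063 rad, distance 17899.2 km.
Leg D→E: central angle 0.3390 rad, distance 2162.2 km.
Total: 7233.6 + 17902.6 + 17899.2 + 2162.2 ≈ 45198 km.

45198 km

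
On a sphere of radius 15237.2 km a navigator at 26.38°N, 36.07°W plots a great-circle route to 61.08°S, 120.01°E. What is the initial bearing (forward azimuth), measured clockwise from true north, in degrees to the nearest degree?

162°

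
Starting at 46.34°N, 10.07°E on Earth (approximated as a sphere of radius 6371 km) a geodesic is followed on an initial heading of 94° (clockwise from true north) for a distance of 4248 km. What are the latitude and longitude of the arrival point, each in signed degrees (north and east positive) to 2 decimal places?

32.60°, 57.15°

Angular distance δ = d/R = 4248/6371 = 0.66677 rad; initial bearing θ = 1.6406 rad.
sin φ₂ = sin φ₁ cos δ + cos φ₁ sin δ cos θ = (0.7234)(0.7858) + (0.6904)(0.6185)(-0.0698) = 0.5387, so φ₂ = 32.60°.
Δλ = atan2(sin θ sin δ cos φ₁, cos δ − sin φ₁ sin φ₂) = atan2(0.4259, 0.3961) = 47.079°.
λ₂ = 10.070° + 47.079° = 57.15°.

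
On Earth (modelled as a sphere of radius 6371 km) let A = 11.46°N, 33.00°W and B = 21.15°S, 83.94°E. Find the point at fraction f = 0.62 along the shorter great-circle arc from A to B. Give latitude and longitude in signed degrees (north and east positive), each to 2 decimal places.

-13.59°, 37.03°

Central angle δ = 2.0781 rad. Interpolating on the sphere with fraction f = 0.62:
P = [sin((1−f)δ)·A + sin(fδ)·B] / sin δ = 0.8124·A + 1.0988·B in Cartesian coordinates,
giving P = (0.7760, 0.5854, -0.2350), i.e. latitude -13.59°, longitude 37.03°.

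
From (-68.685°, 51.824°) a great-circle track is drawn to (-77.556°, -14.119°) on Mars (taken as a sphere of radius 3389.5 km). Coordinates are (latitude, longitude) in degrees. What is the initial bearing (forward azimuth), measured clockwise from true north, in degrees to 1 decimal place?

215.8°

With φ₁ = -1.1988, φ₂ = -1.3536, Δλ = -1.1509 rad, the forward-azimuth formula gives
θ = atan2( sin Δλ cos φ₂ , cos φ₁ sin φ₂ − sin φ₁ cos φ₂ cos Δλ ) = atan2(-0.1968, -0.2731) = -144.23°.
Adding 360° brings this into [0°, 360°): 215.8°.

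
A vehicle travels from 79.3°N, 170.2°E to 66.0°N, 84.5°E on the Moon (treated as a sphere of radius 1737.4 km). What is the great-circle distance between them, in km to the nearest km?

770 km

In radians: φ₁ = 1.3840, φ₂ = 1.1519, Δλ = -85.700° = -1.4957 rad.
cos c = sin φ₁ sin φ₂ + cos φ₁ cos φ₂ cos Δλ = (0.9826)(0.9135) + (0.1857)(0.4067)(0.0750) = 0.90332,
so c = arccos(0.90332) = 0.44334 rad.
Distance = R·c = 1737.4 × 0.4433 ≈ 770 km.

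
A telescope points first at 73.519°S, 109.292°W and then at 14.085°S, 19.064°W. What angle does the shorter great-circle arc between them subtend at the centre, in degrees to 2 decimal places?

Let φ₁ = -1.2831 rad, φ₂ = -0.2458 rad, and Δλ = 1.5748 rad.
cos c = sin φ₁ sin φ₂ + cos φ₁ cos φ₂ cos Δλ = (-0.9589)(-0.2434) + (0.2837)(0.9699)(-0.0040) = 0.23227,
so c = arccos(0.23227) = 1.33639 rad.
So the angular separation is 76.57°.

76.57°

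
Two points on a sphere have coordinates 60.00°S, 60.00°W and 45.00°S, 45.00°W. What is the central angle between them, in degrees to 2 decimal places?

With latitudes φ₁ = -60.000°, φ₂ = -45.000° and longitude difference Δλ = 15.000°:
Haversine: a = sin²(Δφ/2) + cos φ₁ cos φ₂ sin²(Δλ/2) = 0.0170 + (0.5000)(0.7071)(0.0170) = 0.02306.
Central angle c = 2·arcsin(√a) = 0.30489 rad.
So the angular separation is 17.47°.

17.47°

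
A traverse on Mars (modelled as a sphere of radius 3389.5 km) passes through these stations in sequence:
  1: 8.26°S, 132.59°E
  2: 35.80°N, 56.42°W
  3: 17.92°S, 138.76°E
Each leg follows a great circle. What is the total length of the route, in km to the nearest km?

18273 km

Leg 1→2: central angle 2.6399 rad, distance 8948.0 km.
Leg 2→3: central angle 2.7512 rad, distance 9325.3 km.
Total: 8948.0 + 9325.3 ≈ 18273 km.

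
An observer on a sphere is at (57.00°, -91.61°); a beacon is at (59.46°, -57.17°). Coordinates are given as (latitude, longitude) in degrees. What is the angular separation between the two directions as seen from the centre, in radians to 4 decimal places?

0.3157 rad

With latitudes φ₁ = 57.000°, φ₂ = 59.460° and longitude difference Δλ = 34.440°:
cos c = sin φ₁ sin φ₂ + cos φ₁ cos φ₂ cos Δλ = (0.8387)(0.8613) + (0.5446)(0.5081)(0.8247) = 0.95057,
so c = arccos(0.95057) = 0.31573 rad.
So the angular separation is 0.3157 rad.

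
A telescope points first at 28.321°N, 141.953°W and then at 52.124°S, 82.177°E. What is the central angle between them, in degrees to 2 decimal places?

139.68°

With latitudes φ₁ = 28.321°, φ₂ = -52.124° and longitude difference Δλ = -135.870°:
cos c = sin φ₁ sin φ₂ + cos φ₁ cos φ₂ cos Δλ = (0.4744)(-0.7893) + (0.8803)(0.6140)(-0.7178) = -0.76240,
so c = arccos(-0.76240) = 2.43781 rad.
So the angular separation is 139.68°.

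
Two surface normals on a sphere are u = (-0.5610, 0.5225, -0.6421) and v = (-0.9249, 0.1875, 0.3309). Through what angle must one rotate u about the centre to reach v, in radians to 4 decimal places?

1.1545 rad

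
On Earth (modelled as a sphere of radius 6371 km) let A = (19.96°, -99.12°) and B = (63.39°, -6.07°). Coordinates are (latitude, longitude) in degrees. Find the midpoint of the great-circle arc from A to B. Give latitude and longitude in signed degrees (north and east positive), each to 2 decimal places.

The central angle between A and B is δ = 1.2841 rad.
With f = 0.5, the slerp weights are sin((1−f)δ)/sin δ = 0.6243 and sin(fδ)/sin δ = 0.6243.
Weighted sum of the unit vectors: (0.6243)·(-0.1490,-0.9280,0.3414) + (0.6243)·(0.4454,-0.0474,0.8941) = (0.1851, -0.6090, 0.7713).
Converting back: φ = atan2(z, √(x²+y²)) = 50.47°, λ = atan2(y, x) = -73.10°.

50.47°, -73.10°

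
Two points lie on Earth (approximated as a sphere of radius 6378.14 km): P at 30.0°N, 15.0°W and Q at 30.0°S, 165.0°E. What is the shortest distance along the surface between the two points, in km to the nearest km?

In radians: φ₁ = 0.5236, φ₂ = -0.5236, Δλ = -180.000° = -3.1416 rad.
cos c = sin φ₁ sin φ₂ + cos φ₁ cos φ₂ cos Δλ = (0.5000)(-0.5000) + (0.8660)(0.8660)(-1.0000) = -1.00000,
so c = arccos(-1.00000) = 3.14159 rad.
Distance = R·c = 6378.14 × 3.1416 ≈ 20038 km.

20038 km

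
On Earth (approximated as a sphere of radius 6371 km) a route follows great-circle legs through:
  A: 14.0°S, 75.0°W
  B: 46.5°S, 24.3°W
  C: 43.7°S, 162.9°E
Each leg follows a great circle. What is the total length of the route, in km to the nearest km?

Leg A→B: central angle 0.9291 rad, distance 5919.5 km.
Leg B→C: central angle 1.5634 rad, distance 9960.3 km.
Total: 5919.5 + 9960.3 ≈ 15880 km.

15880 km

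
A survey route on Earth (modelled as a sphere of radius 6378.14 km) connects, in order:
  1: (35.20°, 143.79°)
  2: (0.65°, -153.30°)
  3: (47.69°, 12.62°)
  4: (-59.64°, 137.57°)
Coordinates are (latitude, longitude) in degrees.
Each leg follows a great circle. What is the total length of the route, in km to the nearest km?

38326 km

Leg 1→2: central angle 1.1825 rad, distance 7542.0 km.
Leg 2→3: central angle 2.2711 rad, distance 14485.7 km.
Leg 3→4: central angle 2.5553 rad, distance 16298.1 km.
Total: 7542.0 + 14485.7 + 16298.1 ≈ 38326 km.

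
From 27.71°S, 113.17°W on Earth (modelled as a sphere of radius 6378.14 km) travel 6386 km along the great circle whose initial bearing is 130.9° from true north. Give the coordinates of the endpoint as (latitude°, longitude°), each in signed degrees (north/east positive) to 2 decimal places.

Angular distance δ = d/R = 6386/6378.14 = 1.00123 rad; initial bearing θ = 2.2846 rad.
sin φ₂ = sin φ₁ cos δ + cos φ₁ sin δ cos θ = (-0.4650)(0.5393) + (0.8853)(0.8421)(-0.6547) = -0.7389, so φ₂ = -47.64°.
Δλ = atan2(sin θ sin δ cos φ₁, cos δ − sin φ₁ sin φ₂) = atan2(0.5635, 0.1957) = 70.851°.
λ₂ = -113.170° + 70.851° = -42.32°.

-47.64°, -42.32°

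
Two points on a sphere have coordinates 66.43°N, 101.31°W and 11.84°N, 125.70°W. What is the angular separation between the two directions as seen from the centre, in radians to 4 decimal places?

In radians: φ₁ = 1.1594, φ₂ = 0.2066, Δλ = -24.390° = -0.4257 rad.
cos c = sin φ₁ sin φ₂ + cos φ₁ cos φ₂ cos Δλ = (0.9166)(0.2052) + (0.3999)(0.9787)(0.9108) = 0.54450,
so c = arccos(0.54450) = 0.99501 rad.
So the angular separation is 0.9950 rad.

0.9950 rad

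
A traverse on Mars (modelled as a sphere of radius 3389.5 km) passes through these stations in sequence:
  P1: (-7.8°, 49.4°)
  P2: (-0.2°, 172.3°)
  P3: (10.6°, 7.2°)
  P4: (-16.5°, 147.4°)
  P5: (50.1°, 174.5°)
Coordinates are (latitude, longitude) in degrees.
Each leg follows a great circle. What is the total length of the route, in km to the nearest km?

29349 km

Leg P1→P2: central angle 2.1385 rad, distance 7248.3 km.
Leg P2→P3: central angle 2.8257 rad, distance 9577.7 km.
Leg P3→P4: central angle 2.4596 rad, distance 8336.8 km.
Leg P4→P5: central angle 1.2349 rad, distance 4185.7 km.
Total: 7248.3 + 9577.7 + 8336.8 + 4185.7 ≈ 29349 km.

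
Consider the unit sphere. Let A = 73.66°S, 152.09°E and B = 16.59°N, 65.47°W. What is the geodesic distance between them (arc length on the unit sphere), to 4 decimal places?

2.0803

With latitudes φ₁ = -73.660°, φ₂ = 16.590° and longitude difference Δλ = 142.440°:
Haversine: a = sin²(Δφ/2) + cos φ₁ cos φ₂ sin²(Δλ/2) = 0.5022 + (0.2813)(0.9584)(0.8964) = 0.74386.
Central angle c = 2·arcsin(√a) = 2.08028 rad.
On the unit sphere the arc length equals the central angle: 2.0803.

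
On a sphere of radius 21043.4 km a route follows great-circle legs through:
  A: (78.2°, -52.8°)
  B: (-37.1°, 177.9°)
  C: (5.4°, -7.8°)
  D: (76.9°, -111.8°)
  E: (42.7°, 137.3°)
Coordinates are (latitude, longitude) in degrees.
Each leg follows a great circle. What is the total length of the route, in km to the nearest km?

Leg A→B: central angle 2.3375 rad, distance 49189.0 km.
Leg B→C: central angle 2.5809 rad, distance 54310.8 km.
Leg C→D: central angle 1.5337 rad, distance 32274.6 km.
Leg D→E: central angle 0.9259 rad, distance 19484.8 km.
Total: 49189.0 + 54310.8 + 32274.6 + 19484.8 ≈ 155259 km.

155259 km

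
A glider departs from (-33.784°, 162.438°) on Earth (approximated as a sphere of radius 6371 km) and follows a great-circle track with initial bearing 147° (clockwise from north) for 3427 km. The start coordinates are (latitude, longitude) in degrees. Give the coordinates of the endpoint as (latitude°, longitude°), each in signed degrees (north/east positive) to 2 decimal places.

-56.58°, -167.12°

Angular distance δ = d/R = 3427/6371 = 0.53791 rad; initial bearing θ = 2.5656 rad.
sin φ₂ = sin φ₁ cos δ + cos φ₁ sin δ cos θ = (-0.5561)(0.8588) + (0.8311)(0.5123)(-0.8387) = -0.8347, so φ₂ = -56.58°.
Δλ = atan2(sin θ sin δ cos φ₁, cos δ − sin φ₁ sin φ₂) = atan2(0.2319, 0.3947) = 30.441°.
λ₂ = 162.438° + 30.441° = 192.88° → -167.12° after wrapping to (−180°, 180°].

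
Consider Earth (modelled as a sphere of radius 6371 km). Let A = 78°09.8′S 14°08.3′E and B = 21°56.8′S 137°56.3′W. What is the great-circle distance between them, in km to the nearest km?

8740 km

Let φ₁ = -1.3642 rad, φ₂ = -0.3830 rad, and Δλ = -2.6542 rad.
cos c = sin φ₁ sin φ₂ + cos φ₁ cos φ₂ cos Δλ = (-0.9787)(-0.3737) + (0.2051)(0.9275)(-0.8836) = 0.19769,
so c = arccos(0.19769) = 1.37180 rad.
Distance = R·c = 6371 × 1.3718 ≈ 8740 km.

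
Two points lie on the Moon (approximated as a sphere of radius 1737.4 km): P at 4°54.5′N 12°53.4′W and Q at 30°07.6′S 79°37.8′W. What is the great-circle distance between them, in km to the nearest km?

2205 km

Let φ₁ = 0.0857 rad, φ₂ = -0.5258 rad, and Δλ = -1.1648 rad.
cos c = sin φ₁ sin φ₂ + cos φ₁ cos φ₂ cos Δλ = (0.0856)(-0.5019) + (0.9963)(0.8649)(0.3949) = 0.29736,
so c = arccos(0.29736) = 1.26887 rad.
Distance = R·c = 1737.4 × 1.2689 ≈ 2205 km.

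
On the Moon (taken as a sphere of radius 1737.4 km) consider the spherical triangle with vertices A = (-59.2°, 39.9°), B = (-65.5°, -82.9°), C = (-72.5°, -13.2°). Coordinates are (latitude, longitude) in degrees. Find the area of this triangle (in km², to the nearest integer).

73145 km²

Side lengths (central angles): a = 0.4248, b = 0.4235, c = 0.8412 rad; semiperimeter s = 0.8448.
By l'Huilier's theorem, tan(E/4) = √[tan(s/2) tan((s−a)/2) tan((s−b)/2) tan((s−c)/2)], giving spherical excess E = 0.0242 rad.
Area = E·R² = 0.0242 × (1737.4)² ≈ 73145 km².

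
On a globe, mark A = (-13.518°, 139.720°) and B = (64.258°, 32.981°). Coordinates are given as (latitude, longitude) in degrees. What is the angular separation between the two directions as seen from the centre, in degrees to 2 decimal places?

In radians: φ₁ = -0.2359, φ₂ = 1.1215, Δλ = -106.739° = -1.8629 rad.
cos c = sin φ₁ sin φ₂ + cos φ₁ cos φ₂ cos Δλ = (-0.2338)(0.9008) + (0.9723)(0.4343)(-0.2880) = -0.33218,
so c = arccos(-0.33218) = 1.90941 rad.
So the angular separation is 109.40°.

109.40°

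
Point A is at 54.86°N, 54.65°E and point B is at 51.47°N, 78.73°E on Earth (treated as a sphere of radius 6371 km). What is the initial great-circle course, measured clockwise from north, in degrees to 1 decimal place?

93.3°

Δλ = 24.080° = 0.4203 rad.
y = sin Δλ · cos φ₂ = (0.4080)(0.6229) = 0.2542
x = cos φ₁ sin φ₂ − sin φ₁ cos φ₂ cos Δλ = (0.5756)(0.7823) − (0.8177)(0.6229)(0.9130) = -0.0148
θ = atan2(y, x) = 93.33°, so the bearing is 93.3°.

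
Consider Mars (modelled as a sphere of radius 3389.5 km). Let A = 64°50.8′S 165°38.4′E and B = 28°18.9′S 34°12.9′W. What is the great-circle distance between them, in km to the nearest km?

5062 km

With latitudes φ₁ = -64.847°, φ₂ = -28.315° and longitude difference Δλ = 160.145°:
Haversine: a = sin²(Δφ/2) + cos φ₁ cos φ₂ sin²(Δλ/2) = 0.0982 + (0.4250)(0.8804)(0.9703) = 0.46130.
Central angle c = 2·arcsin(√a) = 1.49332 rad.
Distance = R·c = 3389.5 × 1.4933 ≈ 5062 km.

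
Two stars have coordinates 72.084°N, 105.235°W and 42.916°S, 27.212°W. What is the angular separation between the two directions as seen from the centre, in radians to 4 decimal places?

In radians: φ₁ = 1.2581, φ₂ = -0.7490, Δλ = 78.023° = 1.3618 rad.
cos c = sin φ₁ sin φ₂ + cos φ₁ cos φ₂ cos Δλ = (0.9515)(-0.6809) + (0.3076)(0.7324)(0.2075) = -0.60115,
so c = arccos(-0.60115) = 2.21574 rad.
So the angular separation is 2.2157 rad.

2.2157 rad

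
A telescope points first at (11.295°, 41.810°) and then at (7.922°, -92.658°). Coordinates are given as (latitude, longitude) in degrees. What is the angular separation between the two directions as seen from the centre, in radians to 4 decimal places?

2.2829 rad

With latitudes φ₁ = 11.295°, φ₂ = 7.922° and longitude difference Δλ = -134.468°:
Haversine: a = sin²(Δφ/2) + cos φ₁ cos φ₂ sin²(Δλ/2) = 0.0009 + (0.9806)(0.9905)(0.8503) = 0.82670.
Central angle c = 2·arcsin(√a) = 2.28285 rad.
So the angular separation is 2.2829 rad.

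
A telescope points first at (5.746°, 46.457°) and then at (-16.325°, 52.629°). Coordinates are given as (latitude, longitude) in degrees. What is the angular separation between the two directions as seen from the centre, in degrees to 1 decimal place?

22.9°

Let φ₁ = 0.1003 rad, φ₂ = -0.2849 rad, and Δλ = 0.1077 rad.
Haversine: a = sin²(Δφ/2) + cos φ₁ cos φ₂ sin²(Δλ/2) = 0.0366 + (0.9950)(0.9597)(0.0029) = 0.03941.
Central angle c = 2·arcsin(√a) = 0.39968 rad.
So the angular separation is 22.9°.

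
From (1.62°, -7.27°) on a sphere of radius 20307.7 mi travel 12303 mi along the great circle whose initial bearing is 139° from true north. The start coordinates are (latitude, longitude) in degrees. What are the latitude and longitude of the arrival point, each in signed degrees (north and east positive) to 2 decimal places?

-23.98°, 16.86°

Angular distance δ = d/R = 12303/20307.7 = 0.60583 rad; initial bearing θ = 2.4260 rad.
sin φ₂ = sin φ₁ cos δ + cos φ₁ sin δ cos θ = (0.0283)(0.8220) + (0.9996)(0.5694)(-0.7547) = -0.4064, so φ₂ = -23.98°.
Δλ = atan2(sin θ sin δ cos φ₁, cos δ − sin φ₁ sin φ₂) = atan2(0.3734, 0.8335) = 24.134°.
λ₂ = -7.270° + 24.134° = 16.86°.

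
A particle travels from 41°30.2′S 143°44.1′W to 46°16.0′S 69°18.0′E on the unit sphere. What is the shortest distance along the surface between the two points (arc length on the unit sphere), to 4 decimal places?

1.5260

Let φ₁ = -0.7244 rad, φ₂ = -0.8075 rad, and Δλ = -2.5650 rad.
Haversine: a = sin²(Δφ/2) + cos φ₁ cos φ₂ sin²(Δλ/2) = 0.0017 + (0.7489)(0.6913)(0.9192) = 0.47761.
Central angle c = 2·arcsin(√a) = 1.52600 rad.
On the unit sphere the arc length equals the central angle: 1.5260.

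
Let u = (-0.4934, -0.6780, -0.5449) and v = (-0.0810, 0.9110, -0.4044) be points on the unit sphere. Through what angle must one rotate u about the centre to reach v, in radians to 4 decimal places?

u·v = -0.3573; |u| = 1.0000, |v| = 1.0000.
cos θ = (u·v)/(|u||v|) = -0.3573, so θ = 1.9362 rad.

1.9362 rad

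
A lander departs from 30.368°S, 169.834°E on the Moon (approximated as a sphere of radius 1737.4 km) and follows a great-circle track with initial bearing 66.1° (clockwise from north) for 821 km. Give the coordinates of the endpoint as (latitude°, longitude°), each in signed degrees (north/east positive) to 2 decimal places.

-16.92°, -164.38°

Angular distance δ = d/R = 821/1737.4 = 0.47255 rad; initial bearing θ = 1.1537 rad.
sin φ₂ = sin φ₁ cos δ + cos φ₁ sin δ cos θ = (-0.5056)(0.8904) + (0.8628)(0.4552)(0.4051) = -0.2910, so φ₂ = -16.92°.
Δλ = atan2(sin θ sin δ cos φ₁, cos δ − sin φ₁ sin φ₂) = atan2(0.3590, 0.7433) = 25.783°.
λ₂ = 169.834° + 25.783° = 195.62° → -164.38° after wrapping to (−180°, 180°].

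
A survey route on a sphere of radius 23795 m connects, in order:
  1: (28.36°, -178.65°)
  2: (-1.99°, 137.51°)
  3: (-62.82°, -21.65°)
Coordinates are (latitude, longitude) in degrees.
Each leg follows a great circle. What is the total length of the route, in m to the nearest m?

Leg 1→2: central angle 0.9048 rad, distance 21530.0 m.
Leg 2→3: central angle 1.9777 rad, distance 47059.0 m.
Total: 21530.0 + 47059.0 ≈ 68589 m.

68589 m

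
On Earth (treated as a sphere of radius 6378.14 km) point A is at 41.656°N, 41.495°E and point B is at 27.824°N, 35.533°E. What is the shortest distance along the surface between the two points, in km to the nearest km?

1632 km

With latitudes φ₁ = 41.656°, φ₂ = 27.824° and longitude difference Δλ = -5.962°:
Haversine: a = sin²(Δφ/2) + cos φ₁ cos φ₂ sin²(Δλ/2) = 0.0145 + (0.7471)(0.8844)(0.0027) = 0.01629.
Central angle c = 2·arcsin(√a) = 0.25594 rad.
Distance = R·c = 6378.14 × 0.2559 ≈ 1632 km.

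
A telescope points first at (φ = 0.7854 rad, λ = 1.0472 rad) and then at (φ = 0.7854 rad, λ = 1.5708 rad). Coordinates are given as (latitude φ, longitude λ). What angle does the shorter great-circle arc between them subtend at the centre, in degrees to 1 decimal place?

With latitudes φ₁ = 45.000°, φ₂ = 45.000° and longitude difference Δλ = 30.000°:
Haversine: a = sin²(Δφ/2) + cos φ₁ cos φ₂ sin²(Δλ/2) = 0.0000 + (0.7071)(0.7071)(0.0670) = 0.03349.
Central angle c = 2·arcsin(√a) = 0.36810 rad.
So the angular separation is 21.1°.

21.1°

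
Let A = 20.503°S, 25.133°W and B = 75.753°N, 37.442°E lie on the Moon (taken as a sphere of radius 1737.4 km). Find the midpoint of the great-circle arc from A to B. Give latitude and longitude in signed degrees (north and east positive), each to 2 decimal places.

29.99°, -13.38°

Central angle δ = 1.8063 rad. Interpolating on the sphere with fraction f = 0.5:
P = [sin((1−f)δ)·A + sin(fδ)·B] / sin δ = 0.8076·A + 0.8076·B in Cartesian coordinates,
giving P = (0.8426, -0.2004, 0.4999), i.e. latitude 29.99°, longitude -13.38°.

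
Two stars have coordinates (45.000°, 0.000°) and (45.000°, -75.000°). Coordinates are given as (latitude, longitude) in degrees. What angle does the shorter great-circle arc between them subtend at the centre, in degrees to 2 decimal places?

With latitudes φ₁ = 45.000°, φ₂ = 45.000° and longitude difference Δλ = -75.000°:
Haversine: a = sin²(Δφ/2) + cos φ₁ cos φ₂ sin²(Δλ/2) = 0.0000 + (0.7071)(0.7071)(0.3706) = 0.18530.
Central angle c = 2·arcsin(√a) = 0.89000 rad.
So the angular separation is 50.99°.

50.99°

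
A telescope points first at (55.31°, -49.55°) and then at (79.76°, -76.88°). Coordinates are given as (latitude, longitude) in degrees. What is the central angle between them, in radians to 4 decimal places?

0.4532 rad

In radians: φ₁ = 0.9653, φ₂ = 1.3921, Δλ = -27.330° = -0.4770 rad.
cos c = sin φ₁ sin φ₂ + cos φ₁ cos φ₂ cos Δλ = (0.8222)(0.9841) + (0.5691)(0.1778)(0.8884) = 0.89903,
so c = arccos(0.89903) = 0.45325 rad.
So the angular separation is 0.4532 rad.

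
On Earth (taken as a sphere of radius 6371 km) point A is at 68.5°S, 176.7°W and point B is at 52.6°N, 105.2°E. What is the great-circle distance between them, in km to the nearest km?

14888 km

In radians: φ₁ = -1.1956, φ₂ = 0.9180, Δλ = -78.100° = -1.3631 rad.
cos c = sin φ₁ sin φ₂ + cos φ₁ cos φ₂ cos Δλ = (-0.9304)(0.7944) + (0.3665)(0.6074)(0.2062) = -0.69324,
so c = arccos(-0.69324) = 2.33676 rad.
Distance = R·c = 6371 × 2.3368 ≈ 14888 km.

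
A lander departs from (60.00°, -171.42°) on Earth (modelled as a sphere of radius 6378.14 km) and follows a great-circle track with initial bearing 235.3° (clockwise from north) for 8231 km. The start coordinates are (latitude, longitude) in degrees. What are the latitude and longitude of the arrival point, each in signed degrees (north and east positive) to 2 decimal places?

-1.95°, 136.35°

Angular distance δ = d/R = 8231/6378.14 = 1.29050 rad; initial bearing θ = 4.1068 rad.
sin φ₂ = sin φ₁ cos δ + cos φ₁ sin δ cos θ = (0.8660)(0.2766) + (0.5000)(0.9610)(-0.5693) = -0.0340, so φ₂ = -1.95°.
Δλ = atan2(sin θ sin δ cos φ₁, cos δ − sin φ₁ sin φ₂) = atan2(-0.3950, 0.3060) = -52.234°.
λ₂ = -171.420° − 52.234° = -223.65° → 136.35° after wrapping to (−180°, 180°].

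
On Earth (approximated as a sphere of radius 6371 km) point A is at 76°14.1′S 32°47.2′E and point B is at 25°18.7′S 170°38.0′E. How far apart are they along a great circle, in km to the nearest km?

With latitudes φ₁ = -76.235°, φ₂ = -25.312° and longitude difference Δλ = 137.847°:
Haversine: a = sin²(Δφ/2) + cos φ₁ cos φ₂ sin²(Δλ/2) = 0.1848 + (0.2379)(0.9040)(0.8707) = 0.37210.
Central angle c = 2·arcsin(√a) = 1.31212 rad.
Distance = R·c = 6371 × 1.3121 ≈ 8360 km.

8360 km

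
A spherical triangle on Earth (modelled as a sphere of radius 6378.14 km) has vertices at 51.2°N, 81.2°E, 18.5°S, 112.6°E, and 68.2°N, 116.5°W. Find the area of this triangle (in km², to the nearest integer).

32238130 km²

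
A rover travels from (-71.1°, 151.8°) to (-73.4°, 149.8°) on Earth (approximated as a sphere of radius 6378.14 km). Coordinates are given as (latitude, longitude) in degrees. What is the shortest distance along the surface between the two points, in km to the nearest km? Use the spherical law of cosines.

265 km

With latitudes φ₁ = -71.100°, φ₂ = -73.400° and longitude difference Δλ = -2.000°:
cos c = sin φ₁ sin φ₂ + cos φ₁ cos φ₂ cos Δλ = (-0.9461)(-0.9583) + (0.3239)(0.2857)(0.9994) = 0.99914,
so c = arccos(0.99914) = 0.04152 rad.
Distance = R·c = 6378.14 × 0.0415 ≈ 265 km.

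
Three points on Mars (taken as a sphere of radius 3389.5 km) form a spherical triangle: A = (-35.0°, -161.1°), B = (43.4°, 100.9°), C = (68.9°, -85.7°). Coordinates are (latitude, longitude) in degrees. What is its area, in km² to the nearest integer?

23997687 km²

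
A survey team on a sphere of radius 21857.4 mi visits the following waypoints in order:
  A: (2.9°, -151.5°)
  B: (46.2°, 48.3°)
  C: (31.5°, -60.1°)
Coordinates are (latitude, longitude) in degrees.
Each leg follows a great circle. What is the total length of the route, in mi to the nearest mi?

78917 mi

Leg A→B: central angle 2.2318 rad, distance 48780.4 mi.
Leg B→C: central angle 1.3788 rad, distance 30136.5 mi.
Total: 48780.4 + 30136.5 ≈ 78917 mi.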